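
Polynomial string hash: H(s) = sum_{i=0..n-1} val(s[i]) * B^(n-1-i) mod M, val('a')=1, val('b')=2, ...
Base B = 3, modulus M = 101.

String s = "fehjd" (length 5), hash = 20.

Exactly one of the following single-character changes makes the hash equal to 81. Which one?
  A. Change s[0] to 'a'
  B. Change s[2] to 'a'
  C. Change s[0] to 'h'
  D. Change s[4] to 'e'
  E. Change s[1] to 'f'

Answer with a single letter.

Answer: C

Derivation:
Option A: s[0]='f'->'a', delta=(1-6)*3^4 mod 101 = 100, hash=20+100 mod 101 = 19
Option B: s[2]='h'->'a', delta=(1-8)*3^2 mod 101 = 38, hash=20+38 mod 101 = 58
Option C: s[0]='f'->'h', delta=(8-6)*3^4 mod 101 = 61, hash=20+61 mod 101 = 81 <-- target
Option D: s[4]='d'->'e', delta=(5-4)*3^0 mod 101 = 1, hash=20+1 mod 101 = 21
Option E: s[1]='e'->'f', delta=(6-5)*3^3 mod 101 = 27, hash=20+27 mod 101 = 47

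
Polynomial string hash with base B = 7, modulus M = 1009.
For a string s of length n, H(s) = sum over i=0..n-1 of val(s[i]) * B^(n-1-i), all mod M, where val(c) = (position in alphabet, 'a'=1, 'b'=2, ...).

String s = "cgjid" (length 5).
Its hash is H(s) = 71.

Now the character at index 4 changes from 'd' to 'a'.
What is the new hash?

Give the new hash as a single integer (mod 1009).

Answer: 68

Derivation:
val('d') = 4, val('a') = 1
Position k = 4, exponent = n-1-k = 0
B^0 mod M = 7^0 mod 1009 = 1
Delta = (1 - 4) * 1 mod 1009 = 1006
New hash = (71 + 1006) mod 1009 = 68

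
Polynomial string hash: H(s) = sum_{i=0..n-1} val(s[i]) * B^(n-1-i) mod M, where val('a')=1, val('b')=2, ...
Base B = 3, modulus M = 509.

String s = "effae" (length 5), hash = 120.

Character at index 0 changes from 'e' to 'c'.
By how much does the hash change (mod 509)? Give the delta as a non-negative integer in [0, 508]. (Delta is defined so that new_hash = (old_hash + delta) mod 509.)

Delta formula: (val(new) - val(old)) * B^(n-1-k) mod M
  val('c') - val('e') = 3 - 5 = -2
  B^(n-1-k) = 3^4 mod 509 = 81
  Delta = -2 * 81 mod 509 = 347

Answer: 347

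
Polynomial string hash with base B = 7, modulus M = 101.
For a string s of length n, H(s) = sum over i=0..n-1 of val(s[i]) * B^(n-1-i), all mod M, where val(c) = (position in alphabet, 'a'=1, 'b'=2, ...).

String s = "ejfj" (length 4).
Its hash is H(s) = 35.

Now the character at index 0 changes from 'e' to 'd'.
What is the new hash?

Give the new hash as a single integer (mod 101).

Answer: 96

Derivation:
val('e') = 5, val('d') = 4
Position k = 0, exponent = n-1-k = 3
B^3 mod M = 7^3 mod 101 = 40
Delta = (4 - 5) * 40 mod 101 = 61
New hash = (35 + 61) mod 101 = 96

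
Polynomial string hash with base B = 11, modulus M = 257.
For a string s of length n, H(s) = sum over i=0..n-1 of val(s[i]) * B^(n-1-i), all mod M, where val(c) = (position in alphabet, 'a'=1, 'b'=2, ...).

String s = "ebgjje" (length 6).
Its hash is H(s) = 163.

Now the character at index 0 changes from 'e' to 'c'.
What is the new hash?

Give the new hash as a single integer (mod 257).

Answer: 82

Derivation:
val('e') = 5, val('c') = 3
Position k = 0, exponent = n-1-k = 5
B^5 mod M = 11^5 mod 257 = 169
Delta = (3 - 5) * 169 mod 257 = 176
New hash = (163 + 176) mod 257 = 82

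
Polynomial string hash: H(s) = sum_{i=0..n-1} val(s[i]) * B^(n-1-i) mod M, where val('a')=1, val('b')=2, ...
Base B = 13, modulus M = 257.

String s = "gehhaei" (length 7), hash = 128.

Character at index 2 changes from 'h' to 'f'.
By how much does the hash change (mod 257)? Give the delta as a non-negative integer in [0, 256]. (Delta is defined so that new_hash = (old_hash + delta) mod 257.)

Delta formula: (val(new) - val(old)) * B^(n-1-k) mod M
  val('f') - val('h') = 6 - 8 = -2
  B^(n-1-k) = 13^4 mod 257 = 34
  Delta = -2 * 34 mod 257 = 189

Answer: 189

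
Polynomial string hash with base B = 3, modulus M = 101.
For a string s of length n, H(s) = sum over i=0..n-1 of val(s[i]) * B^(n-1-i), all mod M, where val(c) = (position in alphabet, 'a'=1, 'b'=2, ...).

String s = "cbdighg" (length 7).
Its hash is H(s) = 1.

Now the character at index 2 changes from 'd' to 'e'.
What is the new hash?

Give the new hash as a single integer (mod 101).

Answer: 82

Derivation:
val('d') = 4, val('e') = 5
Position k = 2, exponent = n-1-k = 4
B^4 mod M = 3^4 mod 101 = 81
Delta = (5 - 4) * 81 mod 101 = 81
New hash = (1 + 81) mod 101 = 82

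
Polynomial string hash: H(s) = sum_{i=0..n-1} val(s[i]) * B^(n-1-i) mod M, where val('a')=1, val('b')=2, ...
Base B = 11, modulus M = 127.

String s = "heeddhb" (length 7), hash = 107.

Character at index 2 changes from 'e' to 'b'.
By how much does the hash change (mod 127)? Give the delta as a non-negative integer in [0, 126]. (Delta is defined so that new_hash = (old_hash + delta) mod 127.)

Answer: 19

Derivation:
Delta formula: (val(new) - val(old)) * B^(n-1-k) mod M
  val('b') - val('e') = 2 - 5 = -3
  B^(n-1-k) = 11^4 mod 127 = 36
  Delta = -3 * 36 mod 127 = 19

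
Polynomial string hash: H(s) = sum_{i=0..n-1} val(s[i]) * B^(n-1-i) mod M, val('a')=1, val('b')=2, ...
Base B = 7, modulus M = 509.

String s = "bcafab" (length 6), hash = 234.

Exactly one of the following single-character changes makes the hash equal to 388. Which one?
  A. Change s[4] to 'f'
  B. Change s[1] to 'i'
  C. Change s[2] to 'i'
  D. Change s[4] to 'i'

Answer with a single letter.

Option A: s[4]='a'->'f', delta=(6-1)*7^1 mod 509 = 35, hash=234+35 mod 509 = 269
Option B: s[1]='c'->'i', delta=(9-3)*7^4 mod 509 = 154, hash=234+154 mod 509 = 388 <-- target
Option C: s[2]='a'->'i', delta=(9-1)*7^3 mod 509 = 199, hash=234+199 mod 509 = 433
Option D: s[4]='a'->'i', delta=(9-1)*7^1 mod 509 = 56, hash=234+56 mod 509 = 290

Answer: B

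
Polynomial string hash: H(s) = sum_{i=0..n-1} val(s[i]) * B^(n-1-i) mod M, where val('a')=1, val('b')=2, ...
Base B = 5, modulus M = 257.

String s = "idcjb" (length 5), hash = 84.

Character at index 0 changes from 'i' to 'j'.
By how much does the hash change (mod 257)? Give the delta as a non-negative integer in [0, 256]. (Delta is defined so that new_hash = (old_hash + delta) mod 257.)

Answer: 111

Derivation:
Delta formula: (val(new) - val(old)) * B^(n-1-k) mod M
  val('j') - val('i') = 10 - 9 = 1
  B^(n-1-k) = 5^4 mod 257 = 111
  Delta = 1 * 111 mod 257 = 111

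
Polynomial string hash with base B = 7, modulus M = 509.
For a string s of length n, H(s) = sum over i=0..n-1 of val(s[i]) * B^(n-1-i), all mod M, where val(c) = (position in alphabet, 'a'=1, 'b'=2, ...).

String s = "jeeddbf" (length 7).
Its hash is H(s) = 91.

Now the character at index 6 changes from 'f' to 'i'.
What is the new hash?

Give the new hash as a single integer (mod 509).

Answer: 94

Derivation:
val('f') = 6, val('i') = 9
Position k = 6, exponent = n-1-k = 0
B^0 mod M = 7^0 mod 509 = 1
Delta = (9 - 6) * 1 mod 509 = 3
New hash = (91 + 3) mod 509 = 94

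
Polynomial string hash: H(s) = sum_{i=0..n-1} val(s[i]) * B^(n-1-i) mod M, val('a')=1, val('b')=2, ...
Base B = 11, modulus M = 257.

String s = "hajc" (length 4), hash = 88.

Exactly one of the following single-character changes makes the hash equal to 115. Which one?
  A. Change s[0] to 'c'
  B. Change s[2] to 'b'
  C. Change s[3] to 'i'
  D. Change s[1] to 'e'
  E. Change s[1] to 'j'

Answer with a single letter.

Answer: A

Derivation:
Option A: s[0]='h'->'c', delta=(3-8)*11^3 mod 257 = 27, hash=88+27 mod 257 = 115 <-- target
Option B: s[2]='j'->'b', delta=(2-10)*11^1 mod 257 = 169, hash=88+169 mod 257 = 0
Option C: s[3]='c'->'i', delta=(9-3)*11^0 mod 257 = 6, hash=88+6 mod 257 = 94
Option D: s[1]='a'->'e', delta=(5-1)*11^2 mod 257 = 227, hash=88+227 mod 257 = 58
Option E: s[1]='a'->'j', delta=(10-1)*11^2 mod 257 = 61, hash=88+61 mod 257 = 149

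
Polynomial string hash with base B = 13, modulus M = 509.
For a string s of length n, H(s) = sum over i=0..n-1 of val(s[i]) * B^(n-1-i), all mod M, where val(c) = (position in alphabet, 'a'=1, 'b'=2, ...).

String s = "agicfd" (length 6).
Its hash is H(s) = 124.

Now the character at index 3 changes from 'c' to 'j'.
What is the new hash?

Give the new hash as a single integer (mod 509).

Answer: 289

Derivation:
val('c') = 3, val('j') = 10
Position k = 3, exponent = n-1-k = 2
B^2 mod M = 13^2 mod 509 = 169
Delta = (10 - 3) * 169 mod 509 = 165
New hash = (124 + 165) mod 509 = 289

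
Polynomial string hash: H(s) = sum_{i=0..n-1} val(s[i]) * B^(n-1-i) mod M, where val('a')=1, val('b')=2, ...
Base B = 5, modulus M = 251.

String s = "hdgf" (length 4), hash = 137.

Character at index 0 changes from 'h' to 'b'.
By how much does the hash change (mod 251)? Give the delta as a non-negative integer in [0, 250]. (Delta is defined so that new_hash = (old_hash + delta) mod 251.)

Delta formula: (val(new) - val(old)) * B^(n-1-k) mod M
  val('b') - val('h') = 2 - 8 = -6
  B^(n-1-k) = 5^3 mod 251 = 125
  Delta = -6 * 125 mod 251 = 3

Answer: 3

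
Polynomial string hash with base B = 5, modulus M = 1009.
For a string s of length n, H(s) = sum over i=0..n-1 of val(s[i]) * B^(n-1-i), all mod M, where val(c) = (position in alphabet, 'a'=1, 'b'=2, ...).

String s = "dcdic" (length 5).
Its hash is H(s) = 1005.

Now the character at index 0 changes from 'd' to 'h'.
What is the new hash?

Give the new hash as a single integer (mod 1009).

val('d') = 4, val('h') = 8
Position k = 0, exponent = n-1-k = 4
B^4 mod M = 5^4 mod 1009 = 625
Delta = (8 - 4) * 625 mod 1009 = 482
New hash = (1005 + 482) mod 1009 = 478

Answer: 478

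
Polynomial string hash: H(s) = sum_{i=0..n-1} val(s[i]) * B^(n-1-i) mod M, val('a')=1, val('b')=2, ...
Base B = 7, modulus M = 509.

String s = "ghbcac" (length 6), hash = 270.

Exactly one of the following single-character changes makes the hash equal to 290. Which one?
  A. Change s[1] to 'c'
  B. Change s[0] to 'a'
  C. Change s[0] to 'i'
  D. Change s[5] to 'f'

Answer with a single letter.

Answer: C

Derivation:
Option A: s[1]='h'->'c', delta=(3-8)*7^4 mod 509 = 211, hash=270+211 mod 509 = 481
Option B: s[0]='g'->'a', delta=(1-7)*7^5 mod 509 = 449, hash=270+449 mod 509 = 210
Option C: s[0]='g'->'i', delta=(9-7)*7^5 mod 509 = 20, hash=270+20 mod 509 = 290 <-- target
Option D: s[5]='c'->'f', delta=(6-3)*7^0 mod 509 = 3, hash=270+3 mod 509 = 273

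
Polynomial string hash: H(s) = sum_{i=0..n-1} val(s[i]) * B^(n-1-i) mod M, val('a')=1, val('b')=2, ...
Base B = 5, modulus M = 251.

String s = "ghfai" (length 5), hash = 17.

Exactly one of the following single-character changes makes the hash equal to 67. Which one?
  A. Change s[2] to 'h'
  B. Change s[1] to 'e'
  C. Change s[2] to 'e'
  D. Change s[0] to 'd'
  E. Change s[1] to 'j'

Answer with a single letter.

Answer: A

Derivation:
Option A: s[2]='f'->'h', delta=(8-6)*5^2 mod 251 = 50, hash=17+50 mod 251 = 67 <-- target
Option B: s[1]='h'->'e', delta=(5-8)*5^3 mod 251 = 127, hash=17+127 mod 251 = 144
Option C: s[2]='f'->'e', delta=(5-6)*5^2 mod 251 = 226, hash=17+226 mod 251 = 243
Option D: s[0]='g'->'d', delta=(4-7)*5^4 mod 251 = 133, hash=17+133 mod 251 = 150
Option E: s[1]='h'->'j', delta=(10-8)*5^3 mod 251 = 250, hash=17+250 mod 251 = 16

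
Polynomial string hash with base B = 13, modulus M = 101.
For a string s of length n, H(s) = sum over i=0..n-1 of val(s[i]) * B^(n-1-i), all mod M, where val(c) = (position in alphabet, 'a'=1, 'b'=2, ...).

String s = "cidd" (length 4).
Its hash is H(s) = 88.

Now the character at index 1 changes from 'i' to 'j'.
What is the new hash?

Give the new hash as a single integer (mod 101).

Answer: 55

Derivation:
val('i') = 9, val('j') = 10
Position k = 1, exponent = n-1-k = 2
B^2 mod M = 13^2 mod 101 = 68
Delta = (10 - 9) * 68 mod 101 = 68
New hash = (88 + 68) mod 101 = 55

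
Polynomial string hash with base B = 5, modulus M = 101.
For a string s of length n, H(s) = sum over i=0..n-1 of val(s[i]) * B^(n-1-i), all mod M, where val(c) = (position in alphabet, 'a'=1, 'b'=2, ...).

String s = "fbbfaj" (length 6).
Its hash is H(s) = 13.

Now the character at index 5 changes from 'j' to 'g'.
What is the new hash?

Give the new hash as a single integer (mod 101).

val('j') = 10, val('g') = 7
Position k = 5, exponent = n-1-k = 0
B^0 mod M = 5^0 mod 101 = 1
Delta = (7 - 10) * 1 mod 101 = 98
New hash = (13 + 98) mod 101 = 10

Answer: 10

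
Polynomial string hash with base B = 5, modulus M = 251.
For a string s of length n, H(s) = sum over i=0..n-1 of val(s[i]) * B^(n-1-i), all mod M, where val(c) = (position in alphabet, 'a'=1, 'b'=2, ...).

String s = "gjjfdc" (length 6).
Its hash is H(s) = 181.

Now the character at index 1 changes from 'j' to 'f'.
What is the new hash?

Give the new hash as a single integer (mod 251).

Answer: 191

Derivation:
val('j') = 10, val('f') = 6
Position k = 1, exponent = n-1-k = 4
B^4 mod M = 5^4 mod 251 = 123
Delta = (6 - 10) * 123 mod 251 = 10
New hash = (181 + 10) mod 251 = 191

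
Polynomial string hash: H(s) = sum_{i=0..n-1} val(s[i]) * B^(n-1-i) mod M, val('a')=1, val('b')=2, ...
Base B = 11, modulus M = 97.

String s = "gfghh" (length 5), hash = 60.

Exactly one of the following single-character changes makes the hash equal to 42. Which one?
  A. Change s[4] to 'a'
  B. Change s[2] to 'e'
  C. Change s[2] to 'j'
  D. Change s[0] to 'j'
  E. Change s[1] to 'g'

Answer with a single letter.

Option A: s[4]='h'->'a', delta=(1-8)*11^0 mod 97 = 90, hash=60+90 mod 97 = 53
Option B: s[2]='g'->'e', delta=(5-7)*11^2 mod 97 = 49, hash=60+49 mod 97 = 12
Option C: s[2]='g'->'j', delta=(10-7)*11^2 mod 97 = 72, hash=60+72 mod 97 = 35
Option D: s[0]='g'->'j', delta=(10-7)*11^4 mod 97 = 79, hash=60+79 mod 97 = 42 <-- target
Option E: s[1]='f'->'g', delta=(7-6)*11^3 mod 97 = 70, hash=60+70 mod 97 = 33

Answer: D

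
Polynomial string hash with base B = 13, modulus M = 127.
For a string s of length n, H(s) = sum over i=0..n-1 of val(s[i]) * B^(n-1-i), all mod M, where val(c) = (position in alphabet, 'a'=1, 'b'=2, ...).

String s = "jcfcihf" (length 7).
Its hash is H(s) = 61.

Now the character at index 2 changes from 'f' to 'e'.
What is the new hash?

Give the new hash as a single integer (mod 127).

val('f') = 6, val('e') = 5
Position k = 2, exponent = n-1-k = 4
B^4 mod M = 13^4 mod 127 = 113
Delta = (5 - 6) * 113 mod 127 = 14
New hash = (61 + 14) mod 127 = 75

Answer: 75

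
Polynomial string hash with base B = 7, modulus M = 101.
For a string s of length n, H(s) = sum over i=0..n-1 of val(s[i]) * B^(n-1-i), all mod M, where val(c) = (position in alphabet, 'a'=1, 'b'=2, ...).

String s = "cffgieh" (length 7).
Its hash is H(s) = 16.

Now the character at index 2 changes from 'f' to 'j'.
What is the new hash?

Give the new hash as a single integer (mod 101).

val('f') = 6, val('j') = 10
Position k = 2, exponent = n-1-k = 4
B^4 mod M = 7^4 mod 101 = 78
Delta = (10 - 6) * 78 mod 101 = 9
New hash = (16 + 9) mod 101 = 25

Answer: 25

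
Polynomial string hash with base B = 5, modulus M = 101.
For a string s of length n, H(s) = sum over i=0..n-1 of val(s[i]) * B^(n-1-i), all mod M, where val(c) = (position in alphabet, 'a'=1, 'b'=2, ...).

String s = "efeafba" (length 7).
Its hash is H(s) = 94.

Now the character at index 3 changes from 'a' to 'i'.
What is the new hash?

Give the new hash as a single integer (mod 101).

Answer: 84

Derivation:
val('a') = 1, val('i') = 9
Position k = 3, exponent = n-1-k = 3
B^3 mod M = 5^3 mod 101 = 24
Delta = (9 - 1) * 24 mod 101 = 91
New hash = (94 + 91) mod 101 = 84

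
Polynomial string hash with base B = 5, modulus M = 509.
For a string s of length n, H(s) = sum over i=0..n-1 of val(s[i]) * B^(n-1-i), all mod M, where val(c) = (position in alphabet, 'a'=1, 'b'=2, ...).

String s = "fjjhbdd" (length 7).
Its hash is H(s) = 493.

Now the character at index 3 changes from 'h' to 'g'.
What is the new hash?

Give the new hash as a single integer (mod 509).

Answer: 368

Derivation:
val('h') = 8, val('g') = 7
Position k = 3, exponent = n-1-k = 3
B^3 mod M = 5^3 mod 509 = 125
Delta = (7 - 8) * 125 mod 509 = 384
New hash = (493 + 384) mod 509 = 368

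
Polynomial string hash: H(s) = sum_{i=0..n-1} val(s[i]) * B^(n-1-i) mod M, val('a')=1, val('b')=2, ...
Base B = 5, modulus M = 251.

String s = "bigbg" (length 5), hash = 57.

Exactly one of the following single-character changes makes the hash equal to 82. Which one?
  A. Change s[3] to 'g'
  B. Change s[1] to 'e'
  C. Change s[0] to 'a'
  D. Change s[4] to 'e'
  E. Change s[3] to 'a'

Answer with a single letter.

Answer: A

Derivation:
Option A: s[3]='b'->'g', delta=(7-2)*5^1 mod 251 = 25, hash=57+25 mod 251 = 82 <-- target
Option B: s[1]='i'->'e', delta=(5-9)*5^3 mod 251 = 2, hash=57+2 mod 251 = 59
Option C: s[0]='b'->'a', delta=(1-2)*5^4 mod 251 = 128, hash=57+128 mod 251 = 185
Option D: s[4]='g'->'e', delta=(5-7)*5^0 mod 251 = 249, hash=57+249 mod 251 = 55
Option E: s[3]='b'->'a', delta=(1-2)*5^1 mod 251 = 246, hash=57+246 mod 251 = 52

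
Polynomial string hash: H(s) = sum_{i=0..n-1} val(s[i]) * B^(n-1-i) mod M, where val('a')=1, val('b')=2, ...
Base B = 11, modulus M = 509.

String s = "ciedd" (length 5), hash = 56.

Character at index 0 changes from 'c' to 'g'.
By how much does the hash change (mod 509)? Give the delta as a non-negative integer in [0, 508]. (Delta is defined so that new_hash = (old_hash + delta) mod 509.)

Answer: 29

Derivation:
Delta formula: (val(new) - val(old)) * B^(n-1-k) mod M
  val('g') - val('c') = 7 - 3 = 4
  B^(n-1-k) = 11^4 mod 509 = 389
  Delta = 4 * 389 mod 509 = 29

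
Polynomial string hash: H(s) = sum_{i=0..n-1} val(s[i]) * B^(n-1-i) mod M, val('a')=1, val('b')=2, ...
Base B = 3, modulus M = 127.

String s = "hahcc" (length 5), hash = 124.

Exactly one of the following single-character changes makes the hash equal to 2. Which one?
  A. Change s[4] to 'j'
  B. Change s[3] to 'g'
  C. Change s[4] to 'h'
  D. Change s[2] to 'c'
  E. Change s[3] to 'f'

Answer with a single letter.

Answer: C

Derivation:
Option A: s[4]='c'->'j', delta=(10-3)*3^0 mod 127 = 7, hash=124+7 mod 127 = 4
Option B: s[3]='c'->'g', delta=(7-3)*3^1 mod 127 = 12, hash=124+12 mod 127 = 9
Option C: s[4]='c'->'h', delta=(8-3)*3^0 mod 127 = 5, hash=124+5 mod 127 = 2 <-- target
Option D: s[2]='h'->'c', delta=(3-8)*3^2 mod 127 = 82, hash=124+82 mod 127 = 79
Option E: s[3]='c'->'f', delta=(6-3)*3^1 mod 127 = 9, hash=124+9 mod 127 = 6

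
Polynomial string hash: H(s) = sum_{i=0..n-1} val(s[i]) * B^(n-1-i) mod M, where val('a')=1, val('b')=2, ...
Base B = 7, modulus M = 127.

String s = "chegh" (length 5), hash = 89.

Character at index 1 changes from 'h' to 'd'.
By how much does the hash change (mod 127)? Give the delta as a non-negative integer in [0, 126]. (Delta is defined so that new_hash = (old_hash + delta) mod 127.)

Answer: 25

Derivation:
Delta formula: (val(new) - val(old)) * B^(n-1-k) mod M
  val('d') - val('h') = 4 - 8 = -4
  B^(n-1-k) = 7^3 mod 127 = 89
  Delta = -4 * 89 mod 127 = 25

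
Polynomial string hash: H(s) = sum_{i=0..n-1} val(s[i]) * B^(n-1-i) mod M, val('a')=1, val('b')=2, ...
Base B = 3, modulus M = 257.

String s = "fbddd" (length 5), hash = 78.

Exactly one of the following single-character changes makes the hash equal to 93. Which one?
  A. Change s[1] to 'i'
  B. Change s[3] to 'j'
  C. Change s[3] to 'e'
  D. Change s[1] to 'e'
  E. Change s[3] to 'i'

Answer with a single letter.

Option A: s[1]='b'->'i', delta=(9-2)*3^3 mod 257 = 189, hash=78+189 mod 257 = 10
Option B: s[3]='d'->'j', delta=(10-4)*3^1 mod 257 = 18, hash=78+18 mod 257 = 96
Option C: s[3]='d'->'e', delta=(5-4)*3^1 mod 257 = 3, hash=78+3 mod 257 = 81
Option D: s[1]='b'->'e', delta=(5-2)*3^3 mod 257 = 81, hash=78+81 mod 257 = 159
Option E: s[3]='d'->'i', delta=(9-4)*3^1 mod 257 = 15, hash=78+15 mod 257 = 93 <-- target

Answer: E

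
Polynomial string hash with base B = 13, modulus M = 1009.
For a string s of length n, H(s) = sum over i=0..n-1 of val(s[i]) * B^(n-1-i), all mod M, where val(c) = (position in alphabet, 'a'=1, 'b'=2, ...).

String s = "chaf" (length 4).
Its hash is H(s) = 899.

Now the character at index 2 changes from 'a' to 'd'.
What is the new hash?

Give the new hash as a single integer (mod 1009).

val('a') = 1, val('d') = 4
Position k = 2, exponent = n-1-k = 1
B^1 mod M = 13^1 mod 1009 = 13
Delta = (4 - 1) * 13 mod 1009 = 39
New hash = (899 + 39) mod 1009 = 938

Answer: 938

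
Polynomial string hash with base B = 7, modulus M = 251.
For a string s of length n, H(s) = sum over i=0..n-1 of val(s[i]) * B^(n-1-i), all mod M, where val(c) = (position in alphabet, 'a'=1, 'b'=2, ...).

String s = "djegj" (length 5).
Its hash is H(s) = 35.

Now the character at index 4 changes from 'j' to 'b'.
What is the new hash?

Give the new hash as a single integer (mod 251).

Answer: 27

Derivation:
val('j') = 10, val('b') = 2
Position k = 4, exponent = n-1-k = 0
B^0 mod M = 7^0 mod 251 = 1
Delta = (2 - 10) * 1 mod 251 = 243
New hash = (35 + 243) mod 251 = 27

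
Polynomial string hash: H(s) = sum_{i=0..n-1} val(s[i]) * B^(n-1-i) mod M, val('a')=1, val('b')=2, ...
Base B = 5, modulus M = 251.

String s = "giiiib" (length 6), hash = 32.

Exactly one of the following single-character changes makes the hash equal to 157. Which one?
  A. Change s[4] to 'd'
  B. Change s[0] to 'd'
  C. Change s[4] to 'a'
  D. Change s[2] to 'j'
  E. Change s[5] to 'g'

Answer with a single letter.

Option A: s[4]='i'->'d', delta=(4-9)*5^1 mod 251 = 226, hash=32+226 mod 251 = 7
Option B: s[0]='g'->'d', delta=(4-7)*5^5 mod 251 = 163, hash=32+163 mod 251 = 195
Option C: s[4]='i'->'a', delta=(1-9)*5^1 mod 251 = 211, hash=32+211 mod 251 = 243
Option D: s[2]='i'->'j', delta=(10-9)*5^3 mod 251 = 125, hash=32+125 mod 251 = 157 <-- target
Option E: s[5]='b'->'g', delta=(7-2)*5^0 mod 251 = 5, hash=32+5 mod 251 = 37

Answer: D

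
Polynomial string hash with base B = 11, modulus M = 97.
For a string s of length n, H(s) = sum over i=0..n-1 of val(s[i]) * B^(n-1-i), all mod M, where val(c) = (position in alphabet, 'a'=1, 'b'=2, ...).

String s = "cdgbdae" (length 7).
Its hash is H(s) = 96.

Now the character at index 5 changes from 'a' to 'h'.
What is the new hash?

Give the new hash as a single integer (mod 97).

Answer: 76

Derivation:
val('a') = 1, val('h') = 8
Position k = 5, exponent = n-1-k = 1
B^1 mod M = 11^1 mod 97 = 11
Delta = (8 - 1) * 11 mod 97 = 77
New hash = (96 + 77) mod 97 = 76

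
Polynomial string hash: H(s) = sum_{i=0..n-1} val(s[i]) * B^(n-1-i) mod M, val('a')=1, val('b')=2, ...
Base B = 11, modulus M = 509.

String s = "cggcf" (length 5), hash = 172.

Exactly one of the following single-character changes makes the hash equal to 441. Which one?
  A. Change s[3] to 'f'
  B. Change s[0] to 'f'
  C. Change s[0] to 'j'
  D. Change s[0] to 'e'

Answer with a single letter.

Option A: s[3]='c'->'f', delta=(6-3)*11^1 mod 509 = 33, hash=172+33 mod 509 = 205
Option B: s[0]='c'->'f', delta=(6-3)*11^4 mod 509 = 149, hash=172+149 mod 509 = 321
Option C: s[0]='c'->'j', delta=(10-3)*11^4 mod 509 = 178, hash=172+178 mod 509 = 350
Option D: s[0]='c'->'e', delta=(5-3)*11^4 mod 509 = 269, hash=172+269 mod 509 = 441 <-- target

Answer: D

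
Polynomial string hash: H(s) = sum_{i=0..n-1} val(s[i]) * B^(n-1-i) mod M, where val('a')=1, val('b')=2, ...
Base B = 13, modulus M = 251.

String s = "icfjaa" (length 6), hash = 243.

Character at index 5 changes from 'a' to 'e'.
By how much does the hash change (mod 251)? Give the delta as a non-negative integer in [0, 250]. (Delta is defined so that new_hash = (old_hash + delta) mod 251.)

Answer: 4

Derivation:
Delta formula: (val(new) - val(old)) * B^(n-1-k) mod M
  val('e') - val('a') = 5 - 1 = 4
  B^(n-1-k) = 13^0 mod 251 = 1
  Delta = 4 * 1 mod 251 = 4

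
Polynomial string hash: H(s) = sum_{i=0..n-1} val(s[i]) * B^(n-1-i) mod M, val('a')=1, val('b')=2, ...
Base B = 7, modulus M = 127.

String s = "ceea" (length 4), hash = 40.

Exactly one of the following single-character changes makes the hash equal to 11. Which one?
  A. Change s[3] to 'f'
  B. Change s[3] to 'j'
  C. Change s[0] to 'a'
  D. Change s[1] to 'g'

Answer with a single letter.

Answer: D

Derivation:
Option A: s[3]='a'->'f', delta=(6-1)*7^0 mod 127 = 5, hash=40+5 mod 127 = 45
Option B: s[3]='a'->'j', delta=(10-1)*7^0 mod 127 = 9, hash=40+9 mod 127 = 49
Option C: s[0]='c'->'a', delta=(1-3)*7^3 mod 127 = 76, hash=40+76 mod 127 = 116
Option D: s[1]='e'->'g', delta=(7-5)*7^2 mod 127 = 98, hash=40+98 mod 127 = 11 <-- target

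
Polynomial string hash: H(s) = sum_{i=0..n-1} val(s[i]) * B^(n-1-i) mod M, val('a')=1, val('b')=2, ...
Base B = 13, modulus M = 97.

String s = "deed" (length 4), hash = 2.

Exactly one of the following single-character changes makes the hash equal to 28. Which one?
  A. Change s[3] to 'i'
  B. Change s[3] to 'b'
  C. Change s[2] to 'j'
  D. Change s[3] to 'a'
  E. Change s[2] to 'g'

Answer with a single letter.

Answer: E

Derivation:
Option A: s[3]='d'->'i', delta=(9-4)*13^0 mod 97 = 5, hash=2+5 mod 97 = 7
Option B: s[3]='d'->'b', delta=(2-4)*13^0 mod 97 = 95, hash=2+95 mod 97 = 0
Option C: s[2]='e'->'j', delta=(10-5)*13^1 mod 97 = 65, hash=2+65 mod 97 = 67
Option D: s[3]='d'->'a', delta=(1-4)*13^0 mod 97 = 94, hash=2+94 mod 97 = 96
Option E: s[2]='e'->'g', delta=(7-5)*13^1 mod 97 = 26, hash=2+26 mod 97 = 28 <-- target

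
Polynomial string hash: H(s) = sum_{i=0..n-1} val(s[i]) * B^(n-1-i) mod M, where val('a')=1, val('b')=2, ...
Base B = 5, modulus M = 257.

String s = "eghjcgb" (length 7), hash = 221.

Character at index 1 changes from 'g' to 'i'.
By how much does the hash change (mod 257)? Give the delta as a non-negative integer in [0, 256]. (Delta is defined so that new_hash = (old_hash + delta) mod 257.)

Answer: 82

Derivation:
Delta formula: (val(new) - val(old)) * B^(n-1-k) mod M
  val('i') - val('g') = 9 - 7 = 2
  B^(n-1-k) = 5^5 mod 257 = 41
  Delta = 2 * 41 mod 257 = 82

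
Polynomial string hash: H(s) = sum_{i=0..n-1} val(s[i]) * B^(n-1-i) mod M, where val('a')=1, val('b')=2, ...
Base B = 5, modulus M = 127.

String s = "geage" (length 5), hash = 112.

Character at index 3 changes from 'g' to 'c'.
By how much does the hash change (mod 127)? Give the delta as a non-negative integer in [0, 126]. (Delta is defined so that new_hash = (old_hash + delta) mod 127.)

Delta formula: (val(new) - val(old)) * B^(n-1-k) mod M
  val('c') - val('g') = 3 - 7 = -4
  B^(n-1-k) = 5^1 mod 127 = 5
  Delta = -4 * 5 mod 127 = 107

Answer: 107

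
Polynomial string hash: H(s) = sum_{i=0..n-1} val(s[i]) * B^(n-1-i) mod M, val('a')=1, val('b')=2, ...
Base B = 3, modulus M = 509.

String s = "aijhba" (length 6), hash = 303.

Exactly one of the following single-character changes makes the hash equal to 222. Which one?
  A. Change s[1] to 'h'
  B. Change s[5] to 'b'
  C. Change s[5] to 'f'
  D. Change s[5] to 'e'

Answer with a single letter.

Option A: s[1]='i'->'h', delta=(8-9)*3^4 mod 509 = 428, hash=303+428 mod 509 = 222 <-- target
Option B: s[5]='a'->'b', delta=(2-1)*3^0 mod 509 = 1, hash=303+1 mod 509 = 304
Option C: s[5]='a'->'f', delta=(6-1)*3^0 mod 509 = 5, hash=303+5 mod 509 = 308
Option D: s[5]='a'->'e', delta=(5-1)*3^0 mod 509 = 4, hash=303+4 mod 509 = 307

Answer: A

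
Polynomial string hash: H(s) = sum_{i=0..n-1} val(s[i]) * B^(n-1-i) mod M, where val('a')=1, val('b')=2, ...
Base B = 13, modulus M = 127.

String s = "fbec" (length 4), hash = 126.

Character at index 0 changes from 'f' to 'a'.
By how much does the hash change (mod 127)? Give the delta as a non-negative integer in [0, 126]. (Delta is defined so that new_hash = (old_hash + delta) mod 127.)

Answer: 64

Derivation:
Delta formula: (val(new) - val(old)) * B^(n-1-k) mod M
  val('a') - val('f') = 1 - 6 = -5
  B^(n-1-k) = 13^3 mod 127 = 38
  Delta = -5 * 38 mod 127 = 64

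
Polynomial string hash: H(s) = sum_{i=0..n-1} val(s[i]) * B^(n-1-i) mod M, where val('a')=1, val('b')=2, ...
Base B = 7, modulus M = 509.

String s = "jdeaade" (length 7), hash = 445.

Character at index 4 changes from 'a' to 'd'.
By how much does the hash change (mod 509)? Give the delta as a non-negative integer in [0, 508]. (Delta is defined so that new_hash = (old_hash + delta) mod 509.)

Answer: 147

Derivation:
Delta formula: (val(new) - val(old)) * B^(n-1-k) mod M
  val('d') - val('a') = 4 - 1 = 3
  B^(n-1-k) = 7^2 mod 509 = 49
  Delta = 3 * 49 mod 509 = 147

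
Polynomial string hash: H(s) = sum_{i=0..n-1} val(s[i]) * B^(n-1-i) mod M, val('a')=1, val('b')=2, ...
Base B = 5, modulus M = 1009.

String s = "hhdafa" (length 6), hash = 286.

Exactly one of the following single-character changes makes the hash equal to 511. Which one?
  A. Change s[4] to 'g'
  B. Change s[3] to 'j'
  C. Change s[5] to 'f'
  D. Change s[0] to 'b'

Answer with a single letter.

Option A: s[4]='f'->'g', delta=(7-6)*5^1 mod 1009 = 5, hash=286+5 mod 1009 = 291
Option B: s[3]='a'->'j', delta=(10-1)*5^2 mod 1009 = 225, hash=286+225 mod 1009 = 511 <-- target
Option C: s[5]='a'->'f', delta=(6-1)*5^0 mod 1009 = 5, hash=286+5 mod 1009 = 291
Option D: s[0]='h'->'b', delta=(2-8)*5^5 mod 1009 = 421, hash=286+421 mod 1009 = 707

Answer: B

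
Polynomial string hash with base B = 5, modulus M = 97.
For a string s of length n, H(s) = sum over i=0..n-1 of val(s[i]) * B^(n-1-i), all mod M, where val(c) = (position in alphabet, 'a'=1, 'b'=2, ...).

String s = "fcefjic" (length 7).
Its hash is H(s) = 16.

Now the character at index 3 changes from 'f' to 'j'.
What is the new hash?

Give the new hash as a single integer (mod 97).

Answer: 31

Derivation:
val('f') = 6, val('j') = 10
Position k = 3, exponent = n-1-k = 3
B^3 mod M = 5^3 mod 97 = 28
Delta = (10 - 6) * 28 mod 97 = 15
New hash = (16 + 15) mod 97 = 31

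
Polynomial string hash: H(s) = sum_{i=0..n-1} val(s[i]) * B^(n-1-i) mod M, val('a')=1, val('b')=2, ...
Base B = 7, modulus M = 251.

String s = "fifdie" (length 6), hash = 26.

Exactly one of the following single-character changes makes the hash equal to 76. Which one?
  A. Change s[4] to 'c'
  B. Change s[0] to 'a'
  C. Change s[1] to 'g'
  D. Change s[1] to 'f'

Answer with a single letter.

Option A: s[4]='i'->'c', delta=(3-9)*7^1 mod 251 = 209, hash=26+209 mod 251 = 235
Option B: s[0]='f'->'a', delta=(1-6)*7^5 mod 251 = 50, hash=26+50 mod 251 = 76 <-- target
Option C: s[1]='i'->'g', delta=(7-9)*7^4 mod 251 = 218, hash=26+218 mod 251 = 244
Option D: s[1]='i'->'f', delta=(6-9)*7^4 mod 251 = 76, hash=26+76 mod 251 = 102

Answer: B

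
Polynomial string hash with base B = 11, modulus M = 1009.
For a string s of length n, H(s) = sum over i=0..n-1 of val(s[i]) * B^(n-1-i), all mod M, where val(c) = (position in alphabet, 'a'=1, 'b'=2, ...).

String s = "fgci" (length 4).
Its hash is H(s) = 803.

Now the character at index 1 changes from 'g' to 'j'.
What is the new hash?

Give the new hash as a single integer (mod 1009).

Answer: 157

Derivation:
val('g') = 7, val('j') = 10
Position k = 1, exponent = n-1-k = 2
B^2 mod M = 11^2 mod 1009 = 121
Delta = (10 - 7) * 121 mod 1009 = 363
New hash = (803 + 363) mod 1009 = 157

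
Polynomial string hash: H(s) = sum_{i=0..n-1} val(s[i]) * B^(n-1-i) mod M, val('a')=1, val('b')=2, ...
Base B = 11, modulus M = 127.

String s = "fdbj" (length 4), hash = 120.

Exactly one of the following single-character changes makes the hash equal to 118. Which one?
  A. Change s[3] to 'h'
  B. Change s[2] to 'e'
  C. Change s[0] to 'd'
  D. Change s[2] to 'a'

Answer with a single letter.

Answer: A

Derivation:
Option A: s[3]='j'->'h', delta=(8-10)*11^0 mod 127 = 125, hash=120+125 mod 127 = 118 <-- target
Option B: s[2]='b'->'e', delta=(5-2)*11^1 mod 127 = 33, hash=120+33 mod 127 = 26
Option C: s[0]='f'->'d', delta=(4-6)*11^3 mod 127 = 5, hash=120+5 mod 127 = 125
Option D: s[2]='b'->'a', delta=(1-2)*11^1 mod 127 = 116, hash=120+116 mod 127 = 109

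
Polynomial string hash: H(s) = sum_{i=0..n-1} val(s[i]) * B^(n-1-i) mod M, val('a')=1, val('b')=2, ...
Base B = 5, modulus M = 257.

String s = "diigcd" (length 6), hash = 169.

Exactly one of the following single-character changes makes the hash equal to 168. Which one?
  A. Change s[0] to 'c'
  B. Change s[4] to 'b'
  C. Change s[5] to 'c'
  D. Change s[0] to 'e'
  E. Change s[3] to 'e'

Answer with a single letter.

Answer: C

Derivation:
Option A: s[0]='d'->'c', delta=(3-4)*5^5 mod 257 = 216, hash=169+216 mod 257 = 128
Option B: s[4]='c'->'b', delta=(2-3)*5^1 mod 257 = 252, hash=169+252 mod 257 = 164
Option C: s[5]='d'->'c', delta=(3-4)*5^0 mod 257 = 256, hash=169+256 mod 257 = 168 <-- target
Option D: s[0]='d'->'e', delta=(5-4)*5^5 mod 257 = 41, hash=169+41 mod 257 = 210
Option E: s[3]='g'->'e', delta=(5-7)*5^2 mod 257 = 207, hash=169+207 mod 257 = 119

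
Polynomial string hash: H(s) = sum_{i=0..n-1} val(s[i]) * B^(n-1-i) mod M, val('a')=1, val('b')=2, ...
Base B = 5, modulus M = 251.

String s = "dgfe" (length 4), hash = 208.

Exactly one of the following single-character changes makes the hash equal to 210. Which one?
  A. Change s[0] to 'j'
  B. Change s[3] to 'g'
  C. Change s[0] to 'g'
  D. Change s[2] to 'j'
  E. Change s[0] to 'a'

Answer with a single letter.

Option A: s[0]='d'->'j', delta=(10-4)*5^3 mod 251 = 248, hash=208+248 mod 251 = 205
Option B: s[3]='e'->'g', delta=(7-5)*5^0 mod 251 = 2, hash=208+2 mod 251 = 210 <-- target
Option C: s[0]='d'->'g', delta=(7-4)*5^3 mod 251 = 124, hash=208+124 mod 251 = 81
Option D: s[2]='f'->'j', delta=(10-6)*5^1 mod 251 = 20, hash=208+20 mod 251 = 228
Option E: s[0]='d'->'a', delta=(1-4)*5^3 mod 251 = 127, hash=208+127 mod 251 = 84

Answer: B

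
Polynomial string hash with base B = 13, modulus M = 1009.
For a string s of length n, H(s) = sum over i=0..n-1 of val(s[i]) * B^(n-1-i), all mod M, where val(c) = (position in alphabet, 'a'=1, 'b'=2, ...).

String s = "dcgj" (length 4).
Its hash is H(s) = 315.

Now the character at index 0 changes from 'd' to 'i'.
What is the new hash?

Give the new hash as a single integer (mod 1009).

val('d') = 4, val('i') = 9
Position k = 0, exponent = n-1-k = 3
B^3 mod M = 13^3 mod 1009 = 179
Delta = (9 - 4) * 179 mod 1009 = 895
New hash = (315 + 895) mod 1009 = 201

Answer: 201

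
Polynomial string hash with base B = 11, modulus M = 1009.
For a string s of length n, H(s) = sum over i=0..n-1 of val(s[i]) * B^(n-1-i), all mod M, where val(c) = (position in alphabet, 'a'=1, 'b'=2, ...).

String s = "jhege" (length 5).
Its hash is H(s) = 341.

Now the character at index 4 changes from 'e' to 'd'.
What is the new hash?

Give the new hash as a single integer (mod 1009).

Answer: 340

Derivation:
val('e') = 5, val('d') = 4
Position k = 4, exponent = n-1-k = 0
B^0 mod M = 11^0 mod 1009 = 1
Delta = (4 - 5) * 1 mod 1009 = 1008
New hash = (341 + 1008) mod 1009 = 340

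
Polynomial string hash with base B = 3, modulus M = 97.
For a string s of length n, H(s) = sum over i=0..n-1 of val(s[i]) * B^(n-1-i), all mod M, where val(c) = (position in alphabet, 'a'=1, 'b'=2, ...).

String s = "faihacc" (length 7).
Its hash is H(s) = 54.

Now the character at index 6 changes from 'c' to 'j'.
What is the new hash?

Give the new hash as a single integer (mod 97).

Answer: 61

Derivation:
val('c') = 3, val('j') = 10
Position k = 6, exponent = n-1-k = 0
B^0 mod M = 3^0 mod 97 = 1
Delta = (10 - 3) * 1 mod 97 = 7
New hash = (54 + 7) mod 97 = 61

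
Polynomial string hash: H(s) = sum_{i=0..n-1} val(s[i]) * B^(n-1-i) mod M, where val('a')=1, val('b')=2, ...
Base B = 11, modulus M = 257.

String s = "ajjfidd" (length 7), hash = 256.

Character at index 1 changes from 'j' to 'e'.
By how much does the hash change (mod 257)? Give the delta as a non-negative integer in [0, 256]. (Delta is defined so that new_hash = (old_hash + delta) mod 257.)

Delta formula: (val(new) - val(old)) * B^(n-1-k) mod M
  val('e') - val('j') = 5 - 10 = -5
  B^(n-1-k) = 11^5 mod 257 = 169
  Delta = -5 * 169 mod 257 = 183

Answer: 183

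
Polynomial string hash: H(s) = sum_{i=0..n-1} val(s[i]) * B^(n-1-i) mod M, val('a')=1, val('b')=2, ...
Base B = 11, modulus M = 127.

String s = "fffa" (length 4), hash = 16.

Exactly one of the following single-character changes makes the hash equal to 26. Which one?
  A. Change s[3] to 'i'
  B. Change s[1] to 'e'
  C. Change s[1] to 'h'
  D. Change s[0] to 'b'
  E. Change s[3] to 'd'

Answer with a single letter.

Answer: D

Derivation:
Option A: s[3]='a'->'i', delta=(9-1)*11^0 mod 127 = 8, hash=16+8 mod 127 = 24
Option B: s[1]='f'->'e', delta=(5-6)*11^2 mod 127 = 6, hash=16+6 mod 127 = 22
Option C: s[1]='f'->'h', delta=(8-6)*11^2 mod 127 = 115, hash=16+115 mod 127 = 4
Option D: s[0]='f'->'b', delta=(2-6)*11^3 mod 127 = 10, hash=16+10 mod 127 = 26 <-- target
Option E: s[3]='a'->'d', delta=(4-1)*11^0 mod 127 = 3, hash=16+3 mod 127 = 19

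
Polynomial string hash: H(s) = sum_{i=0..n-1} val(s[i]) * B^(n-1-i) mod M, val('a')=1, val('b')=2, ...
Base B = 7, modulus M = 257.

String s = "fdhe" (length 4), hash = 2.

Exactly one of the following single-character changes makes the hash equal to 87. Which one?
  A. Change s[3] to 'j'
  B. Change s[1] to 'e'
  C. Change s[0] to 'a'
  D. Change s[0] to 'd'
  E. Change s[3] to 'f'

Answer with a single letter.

Option A: s[3]='e'->'j', delta=(10-5)*7^0 mod 257 = 5, hash=2+5 mod 257 = 7
Option B: s[1]='d'->'e', delta=(5-4)*7^2 mod 257 = 49, hash=2+49 mod 257 = 51
Option C: s[0]='f'->'a', delta=(1-6)*7^3 mod 257 = 84, hash=2+84 mod 257 = 86
Option D: s[0]='f'->'d', delta=(4-6)*7^3 mod 257 = 85, hash=2+85 mod 257 = 87 <-- target
Option E: s[3]='e'->'f', delta=(6-5)*7^0 mod 257 = 1, hash=2+1 mod 257 = 3

Answer: D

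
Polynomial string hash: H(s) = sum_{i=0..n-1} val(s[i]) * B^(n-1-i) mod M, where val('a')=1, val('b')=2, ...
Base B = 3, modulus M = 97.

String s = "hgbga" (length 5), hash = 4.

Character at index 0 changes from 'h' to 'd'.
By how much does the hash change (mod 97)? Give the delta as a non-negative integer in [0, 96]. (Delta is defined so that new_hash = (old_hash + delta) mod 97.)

Answer: 64

Derivation:
Delta formula: (val(new) - val(old)) * B^(n-1-k) mod M
  val('d') - val('h') = 4 - 8 = -4
  B^(n-1-k) = 3^4 mod 97 = 81
  Delta = -4 * 81 mod 97 = 64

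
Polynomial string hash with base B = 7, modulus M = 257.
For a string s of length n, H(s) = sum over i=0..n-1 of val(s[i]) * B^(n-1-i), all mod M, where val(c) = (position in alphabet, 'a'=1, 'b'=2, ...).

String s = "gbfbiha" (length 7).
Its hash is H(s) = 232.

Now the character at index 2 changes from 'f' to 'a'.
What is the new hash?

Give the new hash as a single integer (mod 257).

val('f') = 6, val('a') = 1
Position k = 2, exponent = n-1-k = 4
B^4 mod M = 7^4 mod 257 = 88
Delta = (1 - 6) * 88 mod 257 = 74
New hash = (232 + 74) mod 257 = 49

Answer: 49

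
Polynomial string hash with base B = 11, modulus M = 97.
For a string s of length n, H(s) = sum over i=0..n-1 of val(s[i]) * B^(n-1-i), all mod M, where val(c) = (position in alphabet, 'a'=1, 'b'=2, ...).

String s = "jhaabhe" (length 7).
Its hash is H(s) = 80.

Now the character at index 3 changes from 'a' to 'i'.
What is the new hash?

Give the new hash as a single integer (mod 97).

Answer: 58

Derivation:
val('a') = 1, val('i') = 9
Position k = 3, exponent = n-1-k = 3
B^3 mod M = 11^3 mod 97 = 70
Delta = (9 - 1) * 70 mod 97 = 75
New hash = (80 + 75) mod 97 = 58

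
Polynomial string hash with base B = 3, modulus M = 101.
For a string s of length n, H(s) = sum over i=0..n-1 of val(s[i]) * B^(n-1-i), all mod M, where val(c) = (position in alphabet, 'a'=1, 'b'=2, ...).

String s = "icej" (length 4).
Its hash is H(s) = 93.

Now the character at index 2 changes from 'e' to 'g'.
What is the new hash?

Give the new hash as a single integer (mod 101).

Answer: 99

Derivation:
val('e') = 5, val('g') = 7
Position k = 2, exponent = n-1-k = 1
B^1 mod M = 3^1 mod 101 = 3
Delta = (7 - 5) * 3 mod 101 = 6
New hash = (93 + 6) mod 101 = 99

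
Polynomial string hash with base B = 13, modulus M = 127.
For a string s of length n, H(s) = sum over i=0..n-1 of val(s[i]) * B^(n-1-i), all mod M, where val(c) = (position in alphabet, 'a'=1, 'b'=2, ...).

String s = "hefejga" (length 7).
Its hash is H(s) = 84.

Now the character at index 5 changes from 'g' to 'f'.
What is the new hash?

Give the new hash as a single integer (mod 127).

Answer: 71

Derivation:
val('g') = 7, val('f') = 6
Position k = 5, exponent = n-1-k = 1
B^1 mod M = 13^1 mod 127 = 13
Delta = (6 - 7) * 13 mod 127 = 114
New hash = (84 + 114) mod 127 = 71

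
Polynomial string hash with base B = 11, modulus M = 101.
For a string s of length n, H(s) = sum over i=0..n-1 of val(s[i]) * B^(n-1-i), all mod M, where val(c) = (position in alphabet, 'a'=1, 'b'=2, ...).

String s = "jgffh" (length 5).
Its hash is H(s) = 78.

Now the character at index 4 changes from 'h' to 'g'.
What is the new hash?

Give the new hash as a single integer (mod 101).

val('h') = 8, val('g') = 7
Position k = 4, exponent = n-1-k = 0
B^0 mod M = 11^0 mod 101 = 1
Delta = (7 - 8) * 1 mod 101 = 100
New hash = (78 + 100) mod 101 = 77

Answer: 77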